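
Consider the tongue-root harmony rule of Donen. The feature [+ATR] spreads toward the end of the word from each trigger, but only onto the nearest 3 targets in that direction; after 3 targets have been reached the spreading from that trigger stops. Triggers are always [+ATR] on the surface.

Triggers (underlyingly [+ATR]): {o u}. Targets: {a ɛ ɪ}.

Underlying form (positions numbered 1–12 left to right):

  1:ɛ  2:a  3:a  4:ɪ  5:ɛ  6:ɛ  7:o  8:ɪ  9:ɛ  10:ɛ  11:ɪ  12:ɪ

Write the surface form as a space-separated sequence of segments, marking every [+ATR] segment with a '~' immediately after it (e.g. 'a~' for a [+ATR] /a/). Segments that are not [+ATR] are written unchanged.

From /o/ at 7 rightward: 8 /ɪ/ → [+ATR]; 9 /ɛ/ → [+ATR]; 10 /ɛ/ → [+ATR]; bound reached.
Targets with no active source: positions 1 2 3 4 5 6 11 12 stay [-ATR].
[+ATR] positions on the surface: 7 8 9 10.

ɛ a a ɪ ɛ ɛ o~ ɪ~ ɛ~ ɛ~ ɪ ɪ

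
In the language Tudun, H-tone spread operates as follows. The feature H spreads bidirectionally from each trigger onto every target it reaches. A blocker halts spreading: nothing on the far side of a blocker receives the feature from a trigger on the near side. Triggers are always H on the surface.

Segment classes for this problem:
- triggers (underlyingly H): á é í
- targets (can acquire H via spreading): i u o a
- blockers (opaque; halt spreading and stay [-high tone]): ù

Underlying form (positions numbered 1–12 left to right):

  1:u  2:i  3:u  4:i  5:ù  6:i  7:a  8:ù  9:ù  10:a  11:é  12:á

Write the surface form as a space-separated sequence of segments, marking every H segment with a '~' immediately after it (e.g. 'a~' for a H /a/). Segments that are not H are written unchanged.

From /é/ at 11 rightward: 12 /á/ is itself a trigger — this domain ends here.
From /é/ at 11 leftward: 10 /a/ → H; 9 /ù/ blocks.
From /á/ at 12 rightward: word edge.
From /á/ at 12 leftward: 11 /é/ is itself a trigger — this domain ends here.
Targets with no active source: positions 1 2 3 4 6 7 stay [-high tone].
H positions on the surface: 10 11 12.

u i u i ù i a ù ù a~ é~ á~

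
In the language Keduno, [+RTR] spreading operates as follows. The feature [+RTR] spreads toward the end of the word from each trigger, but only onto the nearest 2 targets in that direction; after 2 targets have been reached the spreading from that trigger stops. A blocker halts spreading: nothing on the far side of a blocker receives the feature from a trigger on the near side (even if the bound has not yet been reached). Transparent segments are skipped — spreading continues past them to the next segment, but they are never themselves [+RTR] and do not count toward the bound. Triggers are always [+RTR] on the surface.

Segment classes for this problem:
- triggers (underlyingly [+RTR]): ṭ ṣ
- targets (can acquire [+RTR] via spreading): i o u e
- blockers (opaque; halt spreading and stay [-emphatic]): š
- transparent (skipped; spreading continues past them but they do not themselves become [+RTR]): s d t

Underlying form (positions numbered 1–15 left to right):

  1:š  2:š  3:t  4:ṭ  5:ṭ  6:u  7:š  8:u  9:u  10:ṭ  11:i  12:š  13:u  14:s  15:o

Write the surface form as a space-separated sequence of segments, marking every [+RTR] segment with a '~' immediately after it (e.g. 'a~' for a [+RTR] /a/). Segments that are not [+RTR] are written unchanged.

From /ṭ/ at 4 rightward: 5 /ṭ/ is itself a trigger — this domain ends here.
From /ṭ/ at 5 rightward: 6 /u/ → [+RTR]; 7 /š/ blocks.
From /ṭ/ at 10 rightward: 11 /i/ → [+RTR]; 12 /š/ blocks.
Targets with no active source: positions 8 9 13 15 stay [-emphatic].
[+RTR] positions on the surface: 4 5 6 10 11.

š š t ṭ~ ṭ~ u~ š u u ṭ~ i~ š u s o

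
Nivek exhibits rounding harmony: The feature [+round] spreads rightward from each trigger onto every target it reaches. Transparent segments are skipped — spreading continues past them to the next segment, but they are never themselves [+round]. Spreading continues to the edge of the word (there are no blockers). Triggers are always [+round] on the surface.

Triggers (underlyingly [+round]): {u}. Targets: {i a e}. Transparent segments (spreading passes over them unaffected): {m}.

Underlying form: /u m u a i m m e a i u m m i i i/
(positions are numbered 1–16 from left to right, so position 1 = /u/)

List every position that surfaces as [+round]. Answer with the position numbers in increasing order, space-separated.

From /u/ at 1 rightward: 2 /m/ transparent; 3 /u/ is itself a trigger — this domain ends here.
From /u/ at 3 rightward: 4 /a/ → [+round]; 5 /i/ → [+round]; 6 /m/ transparent; 7 /m/ transparent; 8 /e/ → [+round]; 9 /a/ → [+round]; 10 /i/ → [+round]; 11 /u/ is itself a trigger — this domain ends here.
From /u/ at 11 rightward: 12 /m/ transparent; 13 /m/ transparent; 14 /i/ → [+round]; 15 /i/ → [+round]; 16 /i/ → [+round]; word edge.

1 3 4 5 8 9 10 11 14 15 16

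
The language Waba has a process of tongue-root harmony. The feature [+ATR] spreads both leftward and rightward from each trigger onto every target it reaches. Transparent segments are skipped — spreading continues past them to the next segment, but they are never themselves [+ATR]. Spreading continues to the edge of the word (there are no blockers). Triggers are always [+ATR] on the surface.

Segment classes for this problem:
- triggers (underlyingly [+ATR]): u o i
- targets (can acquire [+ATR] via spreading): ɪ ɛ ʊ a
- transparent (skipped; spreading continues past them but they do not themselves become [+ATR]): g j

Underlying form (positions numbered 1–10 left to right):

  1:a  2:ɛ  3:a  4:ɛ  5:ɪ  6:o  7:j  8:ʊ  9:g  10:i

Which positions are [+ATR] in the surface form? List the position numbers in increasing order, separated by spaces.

From /o/ at 6 rightward: 7 /j/ transparent; 8 /ʊ/ → [+ATR]; 9 /g/ transparent; 10 /i/ is itself a trigger — this domain ends here.
From /o/ at 6 leftward: 5 /ɪ/ → [+ATR]; 4 /ɛ/ → [+ATR]; 3 /a/ → [+ATR]; 2 /ɛ/ → [+ATR]; 1 /a/ → [+ATR]; word edge.
From /i/ at 10 rightward: word edge.
From /i/ at 10 leftward: 9 /g/ transparent; 8 /ʊ/ → [+ATR]; 7 /j/ transparent; 6 /o/ is itself a trigger — this domain ends here.

1 2 3 4 5 6 8 10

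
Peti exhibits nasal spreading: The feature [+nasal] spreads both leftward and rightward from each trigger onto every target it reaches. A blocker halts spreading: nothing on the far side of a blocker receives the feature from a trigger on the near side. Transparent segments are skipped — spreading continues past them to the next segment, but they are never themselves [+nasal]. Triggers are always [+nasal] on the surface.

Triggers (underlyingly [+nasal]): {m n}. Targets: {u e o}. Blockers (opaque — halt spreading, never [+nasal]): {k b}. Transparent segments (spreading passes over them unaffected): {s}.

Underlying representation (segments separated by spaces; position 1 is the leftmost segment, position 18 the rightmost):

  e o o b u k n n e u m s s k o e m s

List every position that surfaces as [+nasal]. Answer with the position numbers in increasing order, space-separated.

7 8 9 10 11 15 16 17

From /n/ at 7 rightward: 8 /n/ is itself a trigger — this domain ends here.
From /n/ at 7 leftward: 6 /k/ blocks.
From /n/ at 8 rightward: 9 /e/ → [+nasal]; 10 /u/ → [+nasal]; 11 /m/ is itself a trigger — this domain ends here.
From /n/ at 8 leftward: 7 /n/ is itself a trigger — this domain ends here.
From /m/ at 11 rightward: 12 /s/ transparent; 13 /s/ transparent; 14 /k/ blocks.
From /m/ at 11 leftward: 10 /u/ → [+nasal]; 9 /e/ → [+nasal]; 8 /n/ is itself a trigger — this domain ends here.
From /m/ at 17 rightward: 18 /s/ transparent; word edge.
From /m/ at 17 leftward: 16 /e/ → [+nasal]; 15 /o/ → [+nasal]; 14 /k/ blocks.
Targets with no active source: positions 1 2 3 5 stay [-nasal].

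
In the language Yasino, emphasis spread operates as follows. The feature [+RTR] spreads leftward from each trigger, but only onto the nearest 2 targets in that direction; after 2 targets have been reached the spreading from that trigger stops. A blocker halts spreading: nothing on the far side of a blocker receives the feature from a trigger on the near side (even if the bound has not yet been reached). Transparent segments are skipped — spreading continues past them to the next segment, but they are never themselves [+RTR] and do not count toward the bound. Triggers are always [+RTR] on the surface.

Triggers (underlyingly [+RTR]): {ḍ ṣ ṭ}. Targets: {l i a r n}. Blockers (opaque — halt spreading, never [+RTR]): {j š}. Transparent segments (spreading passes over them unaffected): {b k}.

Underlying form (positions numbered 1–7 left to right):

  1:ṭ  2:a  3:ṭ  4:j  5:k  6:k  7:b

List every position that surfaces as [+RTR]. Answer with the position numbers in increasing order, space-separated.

From /ṭ/ at 1 leftward: word edge.
From /ṭ/ at 3 leftward: 2 /a/ → [+RTR]; 1 /ṭ/ is itself a trigger — this domain ends here.

1 2 3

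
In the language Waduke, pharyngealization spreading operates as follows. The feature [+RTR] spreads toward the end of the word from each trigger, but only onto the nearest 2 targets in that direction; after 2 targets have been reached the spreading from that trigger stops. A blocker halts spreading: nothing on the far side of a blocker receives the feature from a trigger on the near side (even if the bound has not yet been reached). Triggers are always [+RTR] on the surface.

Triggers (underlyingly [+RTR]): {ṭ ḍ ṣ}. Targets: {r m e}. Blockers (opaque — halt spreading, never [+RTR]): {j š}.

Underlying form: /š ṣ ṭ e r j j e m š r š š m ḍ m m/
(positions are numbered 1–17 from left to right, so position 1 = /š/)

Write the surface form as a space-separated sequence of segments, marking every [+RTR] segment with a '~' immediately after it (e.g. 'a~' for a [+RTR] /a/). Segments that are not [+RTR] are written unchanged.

š ṣ~ ṭ~ e~ r~ j j e m š r š š m ḍ~ m~ m~

From /ṣ/ at 2 rightward: 3 /ṭ/ is itself a trigger — this domain ends here.
From /ṭ/ at 3 rightward: 4 /e/ → [+RTR]; 5 /r/ → [+RTR]; bound reached.
From /ḍ/ at 15 rightward: 16 /m/ → [+RTR]; 17 /m/ → [+RTR]; bound reached.
Targets with no active source: positions 8 9 11 14 stay [-emphatic].
[+RTR] positions on the surface: 2 3 4 5 15 16 17.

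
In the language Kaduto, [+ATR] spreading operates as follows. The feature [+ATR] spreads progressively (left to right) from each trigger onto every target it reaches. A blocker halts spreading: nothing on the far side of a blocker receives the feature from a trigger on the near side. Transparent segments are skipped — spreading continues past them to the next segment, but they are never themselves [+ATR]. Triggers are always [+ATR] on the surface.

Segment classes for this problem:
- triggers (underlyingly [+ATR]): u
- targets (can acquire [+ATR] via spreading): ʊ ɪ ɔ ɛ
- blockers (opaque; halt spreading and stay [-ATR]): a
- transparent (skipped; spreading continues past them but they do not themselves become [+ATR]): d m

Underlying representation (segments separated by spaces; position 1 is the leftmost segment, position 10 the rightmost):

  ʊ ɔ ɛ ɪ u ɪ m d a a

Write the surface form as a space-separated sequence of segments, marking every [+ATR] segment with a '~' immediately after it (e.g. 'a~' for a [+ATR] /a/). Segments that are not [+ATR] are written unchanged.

From /u/ at 5 rightward: 6 /ɪ/ → [+ATR]; 7 /m/ transparent; 8 /d/ transparent; 9 /a/ blocks.
Targets with no active source: positions 1 2 3 4 stay [-ATR].
[+ATR] positions on the surface: 5 6.

ʊ ɔ ɛ ɪ u~ ɪ~ m d a a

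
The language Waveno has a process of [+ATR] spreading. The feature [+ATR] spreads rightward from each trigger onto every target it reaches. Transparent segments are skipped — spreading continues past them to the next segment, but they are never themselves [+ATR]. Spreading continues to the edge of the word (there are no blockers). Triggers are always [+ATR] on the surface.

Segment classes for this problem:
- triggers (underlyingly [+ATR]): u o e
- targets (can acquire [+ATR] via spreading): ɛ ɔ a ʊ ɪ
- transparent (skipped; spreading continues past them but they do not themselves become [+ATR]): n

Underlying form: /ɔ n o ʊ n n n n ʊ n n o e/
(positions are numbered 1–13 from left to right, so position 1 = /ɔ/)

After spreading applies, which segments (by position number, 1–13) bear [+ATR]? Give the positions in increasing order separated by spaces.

From /o/ at 3 rightward: 4 /ʊ/ → [+ATR]; 5 /n/ transparent; 6 /n/ transparent; 7 /n/ transparent; 8 /n/ transparent; 9 /ʊ/ → [+ATR]; 10 /n/ transparent; 11 /n/ transparent; 12 /o/ is itself a trigger — this domain ends here.
From /o/ at 12 rightward: 13 /e/ is itself a trigger — this domain ends here.
From /e/ at 13 rightward: word edge.
Target with no active source: position 1 stays [-ATR].

3 4 9 12 13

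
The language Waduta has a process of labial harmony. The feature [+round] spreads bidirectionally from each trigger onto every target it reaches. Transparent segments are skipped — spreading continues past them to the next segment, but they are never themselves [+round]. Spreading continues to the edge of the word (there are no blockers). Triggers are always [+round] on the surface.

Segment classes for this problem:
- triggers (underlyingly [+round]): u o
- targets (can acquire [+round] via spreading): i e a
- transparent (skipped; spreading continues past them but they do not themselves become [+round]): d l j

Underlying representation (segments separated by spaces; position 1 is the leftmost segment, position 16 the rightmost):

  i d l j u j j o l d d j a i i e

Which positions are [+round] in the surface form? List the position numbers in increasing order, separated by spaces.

From /u/ at 5 rightward: 6 /j/ transparent; 7 /j/ transparent; 8 /o/ is itself a trigger — this domain ends here.
From /u/ at 5 leftward: 4 /j/ transparent; 3 /l/ transparent; 2 /d/ transparent; 1 /i/ → [+round]; word edge.
From /o/ at 8 rightward: 9 /l/ transparent; 10 /d/ transparent; 11 /d/ transparent; 12 /j/ transparent; 13 /a/ → [+round]; 14 /i/ → [+round]; 15 /i/ → [+round]; 16 /e/ → [+round]; word edge.
From /o/ at 8 leftward: 7 /j/ transparent; 6 /j/ transparent; 5 /u/ is itself a trigger — this domain ends here.

1 5 8 13 14 15 16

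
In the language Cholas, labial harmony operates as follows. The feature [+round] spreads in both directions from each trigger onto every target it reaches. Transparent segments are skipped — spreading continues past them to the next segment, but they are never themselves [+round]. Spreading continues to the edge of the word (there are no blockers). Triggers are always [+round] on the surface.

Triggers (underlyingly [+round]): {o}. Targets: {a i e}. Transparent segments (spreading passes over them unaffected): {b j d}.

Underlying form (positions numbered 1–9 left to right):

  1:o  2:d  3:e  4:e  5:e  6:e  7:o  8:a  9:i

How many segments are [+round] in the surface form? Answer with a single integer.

8

From /o/ at 1 rightward: 2 /d/ transparent; 3 /e/ → [+round]; 4 /e/ → [+round]; 5 /e/ → [+round]; 6 /e/ → [+round]; 7 /o/ is itself a trigger — this domain ends here.
From /o/ at 1 leftward: word edge.
From /o/ at 7 rightward: 8 /a/ → [+round]; 9 /i/ → [+round]; word edge.
From /o/ at 7 leftward: 6 /e/ → [+round]; 5 /e/ → [+round]; 4 /e/ → [+round]; 3 /e/ → [+round]; 2 /d/ transparent; 1 /o/ is itself a trigger — this domain ends here.
[+round] positions on the surface: 1 3 4 5 6 7 8 9.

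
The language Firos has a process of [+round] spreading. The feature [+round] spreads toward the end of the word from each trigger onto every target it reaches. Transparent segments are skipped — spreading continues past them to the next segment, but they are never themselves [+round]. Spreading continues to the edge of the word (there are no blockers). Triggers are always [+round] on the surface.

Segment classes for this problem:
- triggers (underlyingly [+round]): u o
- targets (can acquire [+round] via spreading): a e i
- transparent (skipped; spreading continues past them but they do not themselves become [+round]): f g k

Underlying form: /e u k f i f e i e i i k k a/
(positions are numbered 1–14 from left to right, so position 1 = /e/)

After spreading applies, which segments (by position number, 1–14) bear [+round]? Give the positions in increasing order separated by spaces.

From /u/ at 2 rightward: 3 /k/ transparent; 4 /f/ transparent; 5 /i/ → [+round]; 6 /f/ transparent; 7 /e/ → [+round]; 8 /i/ → [+round]; 9 /e/ → [+round]; 10 /i/ → [+round]; 11 /i/ → [+round]; 12 /k/ transparent; 13 /k/ transparent; 14 /a/ → [+round]; word edge.
Target with no active source: position 1 stays [-round].

2 5 7 8 9 10 11 14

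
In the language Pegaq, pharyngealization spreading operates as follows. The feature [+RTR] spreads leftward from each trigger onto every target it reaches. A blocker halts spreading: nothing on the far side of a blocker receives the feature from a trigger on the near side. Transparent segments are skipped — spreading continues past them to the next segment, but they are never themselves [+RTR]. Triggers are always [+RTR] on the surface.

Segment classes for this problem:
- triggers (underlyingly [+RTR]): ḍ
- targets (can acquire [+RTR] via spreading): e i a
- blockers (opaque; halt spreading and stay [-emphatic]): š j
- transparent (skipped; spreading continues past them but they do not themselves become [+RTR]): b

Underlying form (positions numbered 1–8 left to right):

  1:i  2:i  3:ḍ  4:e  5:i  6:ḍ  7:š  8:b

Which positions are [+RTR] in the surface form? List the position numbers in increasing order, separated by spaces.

From /ḍ/ at 3 leftward: 2 /i/ → [+RTR]; 1 /i/ → [+RTR]; word edge.
From /ḍ/ at 6 leftward: 5 /i/ → [+RTR]; 4 /e/ → [+RTR]; 3 /ḍ/ is itself a trigger — this domain ends here.

1 2 3 4 5 6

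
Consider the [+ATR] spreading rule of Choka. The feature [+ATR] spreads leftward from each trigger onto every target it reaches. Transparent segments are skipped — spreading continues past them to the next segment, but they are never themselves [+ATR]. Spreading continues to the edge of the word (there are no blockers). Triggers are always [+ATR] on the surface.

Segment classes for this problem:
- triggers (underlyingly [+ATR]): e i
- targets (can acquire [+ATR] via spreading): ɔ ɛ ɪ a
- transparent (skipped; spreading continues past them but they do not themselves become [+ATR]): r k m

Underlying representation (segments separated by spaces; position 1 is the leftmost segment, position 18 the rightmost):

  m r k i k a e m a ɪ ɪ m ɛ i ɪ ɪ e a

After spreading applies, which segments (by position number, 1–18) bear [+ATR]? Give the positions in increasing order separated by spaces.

From /i/ at 4 leftward: 3 /k/ transparent; 2 /r/ transparent; 1 /m/ transparent; word edge.
From /e/ at 7 leftward: 6 /a/ → [+ATR]; 5 /k/ transparent; 4 /i/ is itself a trigger — this domain ends here.
From /i/ at 14 leftward: 13 /ɛ/ → [+ATR]; 12 /m/ transparent; 11 /ɪ/ → [+ATR]; 10 /ɪ/ → [+ATR]; 9 /a/ → [+ATR]; 8 /m/ transparent; 7 /e/ is itself a trigger — this domain ends here.
From /e/ at 17 leftward: 16 /ɪ/ → [+ATR]; 15 /ɪ/ → [+ATR]; 14 /i/ is itself a trigger — this domain ends here.
Target with no active source: position 18 stays [-ATR].

4 6 7 9 10 11 13 14 15 16 17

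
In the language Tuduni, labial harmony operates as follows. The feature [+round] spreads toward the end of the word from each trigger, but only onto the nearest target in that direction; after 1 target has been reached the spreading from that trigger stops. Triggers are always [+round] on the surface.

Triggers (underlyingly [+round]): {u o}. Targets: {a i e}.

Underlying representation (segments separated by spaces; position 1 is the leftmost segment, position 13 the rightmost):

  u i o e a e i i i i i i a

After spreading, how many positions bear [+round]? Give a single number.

From /u/ at 1 rightward: 2 /i/ → [+round]; bound reached.
From /o/ at 3 rightward: 4 /e/ → [+round]; bound reached.
Targets with no active source: positions 5 6 7 8 9 10 11 12 13 stay [-round].
[+round] positions on the surface: 1 2 3 4.

4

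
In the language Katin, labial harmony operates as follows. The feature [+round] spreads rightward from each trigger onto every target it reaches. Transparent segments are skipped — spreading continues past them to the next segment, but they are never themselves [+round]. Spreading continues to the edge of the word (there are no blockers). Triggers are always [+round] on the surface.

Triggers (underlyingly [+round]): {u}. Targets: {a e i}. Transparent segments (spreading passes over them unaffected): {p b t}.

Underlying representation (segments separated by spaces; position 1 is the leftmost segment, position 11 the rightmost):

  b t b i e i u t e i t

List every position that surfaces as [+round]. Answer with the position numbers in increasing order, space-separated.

7 9 10

From /u/ at 7 rightward: 8 /t/ transparent; 9 /e/ → [+round]; 10 /i/ → [+round]; 11 /t/ transparent; word edge.
Targets with no active source: positions 4 5 6 stay [-round].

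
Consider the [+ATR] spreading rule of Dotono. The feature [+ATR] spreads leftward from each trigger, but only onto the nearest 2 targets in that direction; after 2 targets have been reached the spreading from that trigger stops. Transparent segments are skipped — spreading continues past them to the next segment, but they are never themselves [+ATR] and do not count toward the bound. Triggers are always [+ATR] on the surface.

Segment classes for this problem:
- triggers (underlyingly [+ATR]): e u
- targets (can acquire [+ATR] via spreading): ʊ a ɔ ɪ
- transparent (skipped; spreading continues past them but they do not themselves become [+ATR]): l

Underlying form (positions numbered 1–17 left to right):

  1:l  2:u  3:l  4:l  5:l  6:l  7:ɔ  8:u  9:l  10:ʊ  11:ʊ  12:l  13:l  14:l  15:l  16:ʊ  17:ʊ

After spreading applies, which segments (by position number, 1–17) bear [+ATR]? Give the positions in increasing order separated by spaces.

From /u/ at 2 leftward: 1 /l/ transparent; word edge.
From /u/ at 8 leftward: 7 /ɔ/ → [+ATR]; 6 /l/ transparent; 5 /l/ transparent; 4 /l/ transparent; 3 /l/ transparent; 2 /u/ is itself a trigger — this domain ends here.
Targets with no active source: positions 10 11 16 17 stay [-ATR].

2 7 8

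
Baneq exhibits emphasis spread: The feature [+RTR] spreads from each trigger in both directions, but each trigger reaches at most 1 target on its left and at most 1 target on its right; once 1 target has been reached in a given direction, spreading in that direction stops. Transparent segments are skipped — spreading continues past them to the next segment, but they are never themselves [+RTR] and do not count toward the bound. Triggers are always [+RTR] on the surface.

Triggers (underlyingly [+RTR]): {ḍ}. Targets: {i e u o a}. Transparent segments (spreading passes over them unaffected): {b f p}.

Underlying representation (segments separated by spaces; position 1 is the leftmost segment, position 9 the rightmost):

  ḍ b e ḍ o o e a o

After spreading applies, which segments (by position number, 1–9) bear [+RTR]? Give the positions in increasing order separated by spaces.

From /ḍ/ at 1 rightward: 2 /b/ transparent; 3 /e/ → [+RTR]; bound reached.
From /ḍ/ at 1 leftward: word edge.
From /ḍ/ at 4 rightward: 5 /o/ → [+RTR]; bound reached.
From /ḍ/ at 4 leftward: 3 /e/ → [+RTR]; bound reached.
Targets with no active source: positions 6 7 8 9 stay [-emphatic].

1 3 4 5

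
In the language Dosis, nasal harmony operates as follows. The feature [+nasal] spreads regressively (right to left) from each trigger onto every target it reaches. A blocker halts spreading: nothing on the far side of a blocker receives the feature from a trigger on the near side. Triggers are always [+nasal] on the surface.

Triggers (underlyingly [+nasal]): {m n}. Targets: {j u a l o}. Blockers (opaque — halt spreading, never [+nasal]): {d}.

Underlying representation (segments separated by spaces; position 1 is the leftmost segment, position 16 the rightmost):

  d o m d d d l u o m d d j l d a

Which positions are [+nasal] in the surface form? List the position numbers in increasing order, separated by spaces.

From /m/ at 3 leftward: 2 /o/ → [+nasal]; 1 /d/ blocks.
From /m/ at 10 leftward: 9 /o/ → [+nasal]; 8 /u/ → [+nasal]; 7 /l/ → [+nasal]; 6 /d/ blocks.
Targets with no active source: positions 13 14 16 stay [-nasal].

2 3 7 8 9 10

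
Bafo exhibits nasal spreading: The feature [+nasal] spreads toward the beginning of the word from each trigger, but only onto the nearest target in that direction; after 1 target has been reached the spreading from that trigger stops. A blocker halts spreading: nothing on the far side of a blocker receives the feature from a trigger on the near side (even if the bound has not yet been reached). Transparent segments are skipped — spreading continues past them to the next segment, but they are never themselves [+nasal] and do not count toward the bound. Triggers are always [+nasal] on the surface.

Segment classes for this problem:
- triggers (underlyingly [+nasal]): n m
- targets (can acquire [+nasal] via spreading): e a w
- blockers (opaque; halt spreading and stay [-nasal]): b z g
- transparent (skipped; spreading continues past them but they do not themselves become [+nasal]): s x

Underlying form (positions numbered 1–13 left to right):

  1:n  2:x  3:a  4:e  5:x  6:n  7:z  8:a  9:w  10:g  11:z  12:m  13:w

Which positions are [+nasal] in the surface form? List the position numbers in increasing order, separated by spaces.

1 4 6 12

From /n/ at 1 leftward: word edge.
From /n/ at 6 leftward: 5 /x/ transparent; 4 /e/ → [+nasal]; bound reached.
From /m/ at 12 leftward: 11 /z/ blocks.
Targets with no active source: positions 3 8 9 13 stay [-nasal].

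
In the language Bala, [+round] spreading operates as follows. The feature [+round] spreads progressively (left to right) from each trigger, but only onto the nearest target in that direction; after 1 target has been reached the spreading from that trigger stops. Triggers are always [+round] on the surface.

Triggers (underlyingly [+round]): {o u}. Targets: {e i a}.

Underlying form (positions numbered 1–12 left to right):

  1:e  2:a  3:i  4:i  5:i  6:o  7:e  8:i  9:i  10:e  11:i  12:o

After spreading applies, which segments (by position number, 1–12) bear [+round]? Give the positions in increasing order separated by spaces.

6 7 12

From /o/ at 6 rightward: 7 /e/ → [+round]; bound reached.
From /o/ at 12 rightward: word edge.
Targets with no active source: positions 1 2 3 4 5 8 9 10 11 stay [-round].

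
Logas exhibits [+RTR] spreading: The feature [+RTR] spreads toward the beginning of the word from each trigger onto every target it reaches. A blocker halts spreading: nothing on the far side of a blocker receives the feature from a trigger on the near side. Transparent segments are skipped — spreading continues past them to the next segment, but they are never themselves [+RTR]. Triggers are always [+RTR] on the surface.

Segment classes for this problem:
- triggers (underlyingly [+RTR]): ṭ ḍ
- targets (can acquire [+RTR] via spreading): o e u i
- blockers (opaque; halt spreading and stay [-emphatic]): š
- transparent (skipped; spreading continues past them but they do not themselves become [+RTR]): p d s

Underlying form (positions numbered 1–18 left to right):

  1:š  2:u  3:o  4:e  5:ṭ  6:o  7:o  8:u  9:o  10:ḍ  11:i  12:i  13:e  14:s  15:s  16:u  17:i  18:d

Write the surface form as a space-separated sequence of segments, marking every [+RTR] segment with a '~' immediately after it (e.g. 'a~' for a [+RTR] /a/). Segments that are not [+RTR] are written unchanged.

š u~ o~ e~ ṭ~ o~ o~ u~ o~ ḍ~ i i e s s u i d

From /ṭ/ at 5 leftward: 4 /e/ → [+RTR]; 3 /o/ → [+RTR]; 2 /u/ → [+RTR]; 1 /š/ blocks.
From /ḍ/ at 10 leftward: 9 /o/ → [+RTR]; 8 /u/ → [+RTR]; 7 /o/ → [+RTR]; 6 /o/ → [+RTR]; 5 /ṭ/ is itself a trigger — this domain ends here.
Targets with no active source: positions 11 12 13 16 17 stay [-emphatic].
[+RTR] positions on the surface: 2 3 4 5 6 7 8 9 10.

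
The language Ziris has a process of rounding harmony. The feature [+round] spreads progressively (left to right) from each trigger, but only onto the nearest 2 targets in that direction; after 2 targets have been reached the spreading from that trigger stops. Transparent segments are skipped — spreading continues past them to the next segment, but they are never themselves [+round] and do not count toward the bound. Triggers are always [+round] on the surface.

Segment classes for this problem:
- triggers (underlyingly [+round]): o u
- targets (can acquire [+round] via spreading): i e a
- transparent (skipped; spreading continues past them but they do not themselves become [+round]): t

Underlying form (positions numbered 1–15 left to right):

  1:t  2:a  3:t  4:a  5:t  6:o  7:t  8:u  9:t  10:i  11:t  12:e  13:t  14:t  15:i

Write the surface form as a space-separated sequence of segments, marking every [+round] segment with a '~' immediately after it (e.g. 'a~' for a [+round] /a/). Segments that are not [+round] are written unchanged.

From /o/ at 6 rightward: 7 /t/ transparent; 8 /u/ is itself a trigger — this domain ends here.
From /u/ at 8 rightward: 9 /t/ transparent; 10 /i/ → [+round]; 11 /t/ transparent; 12 /e/ → [+round]; bound reached.
Targets with no active source: positions 2 4 15 stay [-round].
[+round] positions on the surface: 6 8 10 12.

t a t a t o~ t u~ t i~ t e~ t t i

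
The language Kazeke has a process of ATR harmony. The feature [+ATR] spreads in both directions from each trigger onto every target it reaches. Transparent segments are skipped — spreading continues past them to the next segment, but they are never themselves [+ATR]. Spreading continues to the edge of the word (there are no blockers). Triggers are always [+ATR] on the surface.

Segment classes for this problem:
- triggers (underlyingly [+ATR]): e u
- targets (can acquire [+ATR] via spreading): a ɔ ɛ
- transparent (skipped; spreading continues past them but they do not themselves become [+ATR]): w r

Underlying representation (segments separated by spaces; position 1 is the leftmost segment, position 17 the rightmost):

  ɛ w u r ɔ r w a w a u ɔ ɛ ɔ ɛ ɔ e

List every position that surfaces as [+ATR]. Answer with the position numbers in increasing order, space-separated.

From /u/ at 3 rightward: 4 /r/ transparent; 5 /ɔ/ → [+ATR]; 6 /r/ transparent; 7 /w/ transparent; 8 /a/ → [+ATR]; 9 /w/ transparent; 10 /a/ → [+ATR]; 11 /u/ is itself a trigger — this domain ends here.
From /u/ at 3 leftward: 2 /w/ transparent; 1 /ɛ/ → [+ATR]; word edge.
From /u/ at 11 rightward: 12 /ɔ/ → [+ATR]; 13 /ɛ/ → [+ATR]; 14 /ɔ/ → [+ATR]; 15 /ɛ/ → [+ATR]; 16 /ɔ/ → [+ATR]; 17 /e/ is itself a trigger — this domain ends here.
From /u/ at 11 leftward: 10 /a/ → [+ATR]; 9 /w/ transparent; 8 /a/ → [+ATR]; 7 /w/ transparent; 6 /r/ transparent; 5 /ɔ/ → [+ATR]; 4 /r/ transparent; 3 /u/ is itself a trigger — this domain ends here.
From /e/ at 17 rightward: word edge.
From /e/ at 17 leftward: 16 /ɔ/ → [+ATR]; 15 /ɛ/ → [+ATR]; 14 /ɔ/ → [+ATR]; 13 /ɛ/ → [+ATR]; 12 /ɔ/ → [+ATR]; 11 /u/ is itself a trigger — this domain ends here.

1 3 5 8 10 11 12 13 14 15 16 17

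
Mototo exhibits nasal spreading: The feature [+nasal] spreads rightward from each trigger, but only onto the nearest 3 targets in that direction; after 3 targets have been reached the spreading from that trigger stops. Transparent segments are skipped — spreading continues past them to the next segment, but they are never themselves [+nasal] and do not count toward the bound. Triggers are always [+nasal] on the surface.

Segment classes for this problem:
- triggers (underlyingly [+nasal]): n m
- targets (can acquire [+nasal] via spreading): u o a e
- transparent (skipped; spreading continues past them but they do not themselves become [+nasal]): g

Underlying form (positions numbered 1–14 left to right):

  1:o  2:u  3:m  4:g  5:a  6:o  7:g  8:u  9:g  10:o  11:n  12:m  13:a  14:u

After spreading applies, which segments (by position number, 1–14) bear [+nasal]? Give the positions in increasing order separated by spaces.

From /m/ at 3 rightward: 4 /g/ transparent; 5 /a/ → [+nasal]; 6 /o/ → [+nasal]; 7 /g/ transparent; 8 /u/ → [+nasal]; bound reached.
From /n/ at 11 rightward: 12 /m/ is itself a trigger — this domain ends here.
From /m/ at 12 rightward: 13 /a/ → [+nasal]; 14 /u/ → [+nasal]; word edge.
Targets with no active source: positions 1 2 10 stay [-nasal].

3 5 6 8 11 12 13 14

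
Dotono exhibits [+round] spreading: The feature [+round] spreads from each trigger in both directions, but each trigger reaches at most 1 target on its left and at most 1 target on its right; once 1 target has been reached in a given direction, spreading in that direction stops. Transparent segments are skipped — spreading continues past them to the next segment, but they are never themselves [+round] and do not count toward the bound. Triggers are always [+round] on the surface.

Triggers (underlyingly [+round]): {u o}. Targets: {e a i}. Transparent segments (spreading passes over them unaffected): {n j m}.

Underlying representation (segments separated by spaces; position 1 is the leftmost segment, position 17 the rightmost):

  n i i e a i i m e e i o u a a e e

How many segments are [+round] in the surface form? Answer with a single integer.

From /o/ at 12 rightward: 13 /u/ is itself a trigger — this domain ends here.
From /o/ at 12 leftward: 11 /i/ → [+round]; bound reached.
From /u/ at 13 rightward: 14 /a/ → [+round]; bound reached.
From /u/ at 13 leftward: 12 /o/ is itself a trigger — this domain ends here.
Targets with no active source: positions 2 3 4 5 6 7 9 10 15 16 17 stay [-round].
[+round] positions on the surface: 11 12 13 14.

4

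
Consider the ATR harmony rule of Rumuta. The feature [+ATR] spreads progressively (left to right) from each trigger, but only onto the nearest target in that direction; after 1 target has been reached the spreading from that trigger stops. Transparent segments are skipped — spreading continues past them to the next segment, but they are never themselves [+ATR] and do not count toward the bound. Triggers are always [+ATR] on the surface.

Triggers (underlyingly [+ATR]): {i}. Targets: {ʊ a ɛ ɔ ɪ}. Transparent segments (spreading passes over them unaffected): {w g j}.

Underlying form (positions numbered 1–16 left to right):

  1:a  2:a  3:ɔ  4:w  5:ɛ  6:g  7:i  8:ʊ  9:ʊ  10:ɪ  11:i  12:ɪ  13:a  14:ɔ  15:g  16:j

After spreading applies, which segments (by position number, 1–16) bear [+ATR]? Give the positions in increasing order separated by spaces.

From /i/ at 7 rightward: 8 /ʊ/ → [+ATR]; bound reached.
From /i/ at 11 rightward: 12 /ɪ/ → [+ATR]; bound reached.
Targets with no active source: positions 1 2 3 5 9 10 13 14 stay [-ATR].

7 8 11 12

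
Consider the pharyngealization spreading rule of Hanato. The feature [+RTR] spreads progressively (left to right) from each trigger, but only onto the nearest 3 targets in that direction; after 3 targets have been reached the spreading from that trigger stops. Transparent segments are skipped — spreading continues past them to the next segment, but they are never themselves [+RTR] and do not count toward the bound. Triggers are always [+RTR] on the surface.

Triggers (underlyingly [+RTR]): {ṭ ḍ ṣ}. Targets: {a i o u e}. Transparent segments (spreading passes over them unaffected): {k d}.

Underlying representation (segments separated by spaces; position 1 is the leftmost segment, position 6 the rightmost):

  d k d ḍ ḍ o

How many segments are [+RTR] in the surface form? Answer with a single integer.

From /ḍ/ at 4 rightward: 5 /ḍ/ is itself a trigger — this domain ends here.
From /ḍ/ at 5 rightward: 6 /o/ → [+RTR]; word edge.
[+RTR] positions on the surface: 4 5 6.

3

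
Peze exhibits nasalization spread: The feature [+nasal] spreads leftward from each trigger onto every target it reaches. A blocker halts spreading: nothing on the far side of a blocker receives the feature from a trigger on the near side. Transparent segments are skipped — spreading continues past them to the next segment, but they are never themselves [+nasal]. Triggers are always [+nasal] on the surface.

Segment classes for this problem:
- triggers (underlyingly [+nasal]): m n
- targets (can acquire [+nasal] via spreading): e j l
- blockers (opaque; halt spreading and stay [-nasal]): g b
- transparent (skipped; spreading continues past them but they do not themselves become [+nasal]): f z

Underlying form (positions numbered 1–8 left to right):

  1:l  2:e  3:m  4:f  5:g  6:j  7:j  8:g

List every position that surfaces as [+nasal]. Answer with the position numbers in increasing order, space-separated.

From /m/ at 3 leftward: 2 /e/ → [+nasal]; 1 /l/ → [+nasal]; word edge.
Targets with no active source: positions 6 7 stay [-nasal].

1 2 3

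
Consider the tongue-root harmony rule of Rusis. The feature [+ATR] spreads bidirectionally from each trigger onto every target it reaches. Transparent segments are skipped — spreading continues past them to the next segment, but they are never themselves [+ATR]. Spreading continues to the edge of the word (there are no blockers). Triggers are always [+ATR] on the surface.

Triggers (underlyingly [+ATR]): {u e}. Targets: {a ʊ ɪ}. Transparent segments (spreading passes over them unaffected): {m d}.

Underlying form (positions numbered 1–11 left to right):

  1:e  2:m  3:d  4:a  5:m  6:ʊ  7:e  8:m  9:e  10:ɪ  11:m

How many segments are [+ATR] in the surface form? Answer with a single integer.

6

From /e/ at 1 rightward: 2 /m/ transparent; 3 /d/ transparent; 4 /a/ → [+ATR]; 5 /m/ transparent; 6 /ʊ/ → [+ATR]; 7 /e/ is itself a trigger — this domain ends here.
From /e/ at 1 leftward: word edge.
From /e/ at 7 rightward: 8 /m/ transparent; 9 /e/ is itself a trigger — this domain ends here.
From /e/ at 7 leftward: 6 /ʊ/ → [+ATR]; 5 /m/ transparent; 4 /a/ → [+ATR]; 3 /d/ transparent; 2 /m/ transparent; 1 /e/ is itself a trigger — this domain ends here.
From /e/ at 9 rightward: 10 /ɪ/ → [+ATR]; 11 /m/ transparent; word edge.
From /e/ at 9 leftward: 8 /m/ transparent; 7 /e/ is itself a trigger — this domain ends here.
[+ATR] positions on the surface: 1 4 6 7 9 10.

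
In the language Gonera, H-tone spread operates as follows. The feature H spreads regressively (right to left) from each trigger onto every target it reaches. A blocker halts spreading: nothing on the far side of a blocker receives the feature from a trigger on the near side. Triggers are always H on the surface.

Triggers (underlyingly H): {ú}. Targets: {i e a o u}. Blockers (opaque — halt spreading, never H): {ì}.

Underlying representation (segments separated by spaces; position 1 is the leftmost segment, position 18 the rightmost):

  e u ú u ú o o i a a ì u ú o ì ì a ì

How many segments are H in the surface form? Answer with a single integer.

From /ú/ at 3 leftward: 2 /u/ → H; 1 /e/ → H; word edge.
From /ú/ at 5 leftward: 4 /u/ → H; 3 /ú/ is itself a trigger — this domain ends here.
From /ú/ at 13 leftward: 12 /u/ → H; 11 /ì/ blocks.
Targets with no active source: positions 6 7 8 9 10 14 17 stay [-high tone].
H positions on the surface: 1 2 3 4 5 12 13.

7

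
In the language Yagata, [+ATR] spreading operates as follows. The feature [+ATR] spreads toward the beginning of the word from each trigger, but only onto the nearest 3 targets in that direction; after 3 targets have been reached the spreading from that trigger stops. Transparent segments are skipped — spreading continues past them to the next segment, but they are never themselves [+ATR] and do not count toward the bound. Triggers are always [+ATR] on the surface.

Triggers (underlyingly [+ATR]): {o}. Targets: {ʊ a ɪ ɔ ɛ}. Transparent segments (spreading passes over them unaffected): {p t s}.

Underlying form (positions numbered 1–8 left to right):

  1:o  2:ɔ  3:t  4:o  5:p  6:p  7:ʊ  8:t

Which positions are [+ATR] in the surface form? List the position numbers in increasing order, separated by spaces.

1 2 4

From /o/ at 1 leftward: word edge.
From /o/ at 4 leftward: 3 /t/ transparent; 2 /ɔ/ → [+ATR]; 1 /o/ is itself a trigger — this domain ends here.
Target with no active source: position 7 stays [-ATR].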